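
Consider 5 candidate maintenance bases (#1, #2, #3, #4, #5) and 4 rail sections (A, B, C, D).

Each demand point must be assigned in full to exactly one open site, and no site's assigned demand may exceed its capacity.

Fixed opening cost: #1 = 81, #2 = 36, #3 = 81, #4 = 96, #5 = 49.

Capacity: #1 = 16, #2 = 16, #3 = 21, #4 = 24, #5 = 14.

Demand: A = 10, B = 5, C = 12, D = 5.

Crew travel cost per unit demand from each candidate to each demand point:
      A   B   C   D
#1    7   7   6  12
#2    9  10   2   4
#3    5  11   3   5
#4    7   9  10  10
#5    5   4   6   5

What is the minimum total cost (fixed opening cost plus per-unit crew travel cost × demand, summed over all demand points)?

271

Open {#2, #3}; cheapest assignment that respects the capacities:
  #2 (cap 16, load 12): C — cost 12×2 = 24
  #3 (cap 21, load 20): A, B, D — cost 10×5 + 5×11 + 5×5 = 130
  Shipping 154, fixed 117 → total 271.
  Any other capacity-feasible assignment to {#2, #3} ships for at least 154.
Compare {#2, #3, #5}: its best feasible assignment gives total 285.
Compare {#1, #2, #5}: its best feasible assignment gives total 305.
Every other set of open sites that can feasibly serve all demand totals ≥ 285 even under its best assignment. Minimum: 271.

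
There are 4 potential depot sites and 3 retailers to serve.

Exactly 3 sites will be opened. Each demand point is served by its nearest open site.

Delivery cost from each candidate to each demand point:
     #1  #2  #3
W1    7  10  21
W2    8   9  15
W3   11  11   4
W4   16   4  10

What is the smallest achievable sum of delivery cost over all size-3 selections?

15

Open {W1, W3, W4}.
  #1→W1 7, #2→W4 4, #3→W3 4  ⇒ total 15.
Compare {W2, W3, W4}: total 16.
Compare {W1, W2, W3}: total 20.
No size-3 selection does better; minimum is 15.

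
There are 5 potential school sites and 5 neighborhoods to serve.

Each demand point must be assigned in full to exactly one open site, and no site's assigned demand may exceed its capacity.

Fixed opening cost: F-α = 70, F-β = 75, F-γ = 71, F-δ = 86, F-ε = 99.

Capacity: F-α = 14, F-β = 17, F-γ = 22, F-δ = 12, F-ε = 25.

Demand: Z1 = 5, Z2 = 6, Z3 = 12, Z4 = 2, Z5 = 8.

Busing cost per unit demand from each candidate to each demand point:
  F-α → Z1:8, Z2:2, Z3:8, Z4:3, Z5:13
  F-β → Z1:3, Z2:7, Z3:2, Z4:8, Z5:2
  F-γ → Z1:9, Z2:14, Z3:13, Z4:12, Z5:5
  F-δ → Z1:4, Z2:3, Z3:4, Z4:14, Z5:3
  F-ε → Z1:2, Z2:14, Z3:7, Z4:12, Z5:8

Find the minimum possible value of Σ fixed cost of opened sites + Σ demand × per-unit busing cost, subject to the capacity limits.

312

Open {F-α, F-β, F-δ}; cheapest assignment that respects the capacities:
  F-α (cap 14, load 8): Z2, Z4 — cost 6×2 + 2×3 = 18
  F-β (cap 17, load 17): Z1, Z3 — cost 5×3 + 12×2 = 39
  F-δ (cap 12, load 8): Z5 — cost 8×3 = 24
  Shipping 81, fixed 231 → total 312.
  Any other capacity-feasible assignment to {F-α, F-β, F-δ} ships for at least 81.
Compare {F-α, F-β, F-γ}: its best feasible assignment gives total 313.
Compare {F-β, F-γ}: its best feasible assignment gives total 333.
Every other set of open sites that can feasibly serve all demand totals ≥ 313 even under its best assignment. Minimum: 312.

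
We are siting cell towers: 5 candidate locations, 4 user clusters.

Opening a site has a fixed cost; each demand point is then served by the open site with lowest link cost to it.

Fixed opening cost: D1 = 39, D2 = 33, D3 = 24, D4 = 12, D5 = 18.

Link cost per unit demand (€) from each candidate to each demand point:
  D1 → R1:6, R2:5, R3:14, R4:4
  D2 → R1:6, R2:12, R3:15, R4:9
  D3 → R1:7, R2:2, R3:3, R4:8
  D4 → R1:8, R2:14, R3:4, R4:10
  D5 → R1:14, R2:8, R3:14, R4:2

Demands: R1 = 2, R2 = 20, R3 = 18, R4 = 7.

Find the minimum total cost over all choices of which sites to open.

Open {D3, D5}: assign each demand point to its cheapest open site.
  R1→D3 2×7=14, R2→D3 20×2=40, R3→D3 18×3=54, R4→D5 7×2=14
  link cost 122, fixed 42 → total 164.
Compare {D3, D4, D5}: link cost 122 + fixed 54 = 176.
Compare {D3}: link cost 164 + fixed 24 = 188.
Compare {D2, D3, D5}: link cost 120 + fixed 75 = 195.
All other subsets cost ≥ 176. Minimum total cost: 164.

164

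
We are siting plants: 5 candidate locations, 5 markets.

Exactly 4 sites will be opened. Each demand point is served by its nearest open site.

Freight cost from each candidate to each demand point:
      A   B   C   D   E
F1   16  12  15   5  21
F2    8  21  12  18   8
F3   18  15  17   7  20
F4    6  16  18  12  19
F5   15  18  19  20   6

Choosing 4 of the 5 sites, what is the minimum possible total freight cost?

41

Open {F1, F2, F4, F5}.
  A→F4 6, B→F1 12, C→F2 12, D→F1 5, E→F5 6  ⇒ total 41.
Compare {F1, F2, F3, F4}: total 43.
Compare {F1, F2, F3, F5}: total 43.
No size-4 selection does better; minimum is 41.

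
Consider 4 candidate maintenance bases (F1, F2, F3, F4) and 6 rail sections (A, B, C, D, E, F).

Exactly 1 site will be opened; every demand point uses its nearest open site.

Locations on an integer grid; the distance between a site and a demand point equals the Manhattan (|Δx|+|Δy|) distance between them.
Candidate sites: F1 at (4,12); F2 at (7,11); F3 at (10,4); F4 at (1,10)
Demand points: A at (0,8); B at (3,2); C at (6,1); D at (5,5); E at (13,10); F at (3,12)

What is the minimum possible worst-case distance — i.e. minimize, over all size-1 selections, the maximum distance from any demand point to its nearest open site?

13

Open {F1}.
  Farthest demand point is C at distance 13 (to F1); all others are ≤ 13.
With {F2} the worst case is 13.
With {F4} the worst case is 14.
No size-1 selection achieves below 13.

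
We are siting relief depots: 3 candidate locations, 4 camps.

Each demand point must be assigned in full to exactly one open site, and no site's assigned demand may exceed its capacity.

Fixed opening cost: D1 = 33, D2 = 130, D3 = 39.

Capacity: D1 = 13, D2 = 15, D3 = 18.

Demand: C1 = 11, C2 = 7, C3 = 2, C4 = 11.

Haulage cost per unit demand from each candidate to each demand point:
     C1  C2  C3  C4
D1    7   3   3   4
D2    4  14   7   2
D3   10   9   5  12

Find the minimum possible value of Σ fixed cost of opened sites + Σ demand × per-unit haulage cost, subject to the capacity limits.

295

Open {D1, D3}; cheapest assignment that respects the capacities:
  D1 (cap 13, load 13): C3, C4 — cost 2×3 + 11×4 = 50
  D3 (cap 18, load 18): C1, C2 — cost 11×10 + 7×9 = 173
  Shipping 223, fixed 72 → total 295.
  Any other capacity-feasible assignment to {D1, D3} ships for at least 223.
Compare {D1, D2, D3}: its best feasible assignment gives total 359.
Compare {D2, D3}: its best feasible assignment gives total 378.
Every other set of open sites that can feasibly serve all demand totals ≥ 359 even under its best assignment. Minimum: 295.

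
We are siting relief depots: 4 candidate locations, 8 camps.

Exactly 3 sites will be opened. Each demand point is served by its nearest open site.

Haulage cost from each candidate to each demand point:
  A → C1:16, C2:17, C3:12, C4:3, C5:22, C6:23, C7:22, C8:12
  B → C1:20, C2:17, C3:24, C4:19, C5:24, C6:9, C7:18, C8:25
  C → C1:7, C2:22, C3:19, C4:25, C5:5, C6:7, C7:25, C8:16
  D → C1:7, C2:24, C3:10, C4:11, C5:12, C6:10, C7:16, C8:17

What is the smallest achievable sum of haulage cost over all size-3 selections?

Open {A, C, D}.
  C1→C 7, C2→A 17, C3→D 10, C4→A 3, C5→C 5, C6→C 7, C7→D 16, C8→A 12  ⇒ total 77.
Compare {A, B, C}: total 81.
Compare {A, B, D}: total 86.
No size-3 selection does better; minimum is 77.

77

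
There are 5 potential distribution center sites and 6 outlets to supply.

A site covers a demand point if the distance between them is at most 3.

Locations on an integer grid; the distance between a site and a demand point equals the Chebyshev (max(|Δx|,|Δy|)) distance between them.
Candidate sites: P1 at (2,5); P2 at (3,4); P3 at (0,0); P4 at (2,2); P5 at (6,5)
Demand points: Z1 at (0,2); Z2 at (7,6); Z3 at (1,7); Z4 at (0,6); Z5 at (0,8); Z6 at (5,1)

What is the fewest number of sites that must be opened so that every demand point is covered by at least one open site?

Coverage sets (demand points within 3 of each site):
  P1: {Z1, Z3, Z4, Z5}
  P2: {Z1, Z3, Z4, Z6}
  P3: {Z1}
  P4: {Z1, Z6}
  P5: {Z2}
No 2 sites suffice: every size-2 union leaves at least one demand point uncovered.
But {P1, P2, P5} covers everything, so the minimum is 3.

3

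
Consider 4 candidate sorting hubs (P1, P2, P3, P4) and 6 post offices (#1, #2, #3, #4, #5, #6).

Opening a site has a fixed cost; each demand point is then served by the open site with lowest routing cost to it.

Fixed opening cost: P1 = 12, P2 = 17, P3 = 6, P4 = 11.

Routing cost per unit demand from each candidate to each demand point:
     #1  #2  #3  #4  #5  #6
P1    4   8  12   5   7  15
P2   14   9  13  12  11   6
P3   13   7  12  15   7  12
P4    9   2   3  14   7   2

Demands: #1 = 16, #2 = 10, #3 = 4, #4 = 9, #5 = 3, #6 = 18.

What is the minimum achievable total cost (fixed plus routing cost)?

221

Open {P1, P4}: assign each demand point to its cheapest open site.
  #1→P1 16×4=64, #2→P4 10×2=20, #3→P4 4×3=12, #4→P1 9×5=45, #5→P1 3×7=21, #6→P4 18×2=36
  routing cost 198, fixed 23 → total 221.
Compare {P1, P3, P4}: routing cost 198 + fixed 29 = 227.
Compare {P1, P2, P4}: routing cost 198 + fixed 40 = 238.
Compare {P1, P2, P3, P4}: routing cost 198 + fixed 46 = 244.
All other subsets cost ≥ 227. Minimum total cost: 221.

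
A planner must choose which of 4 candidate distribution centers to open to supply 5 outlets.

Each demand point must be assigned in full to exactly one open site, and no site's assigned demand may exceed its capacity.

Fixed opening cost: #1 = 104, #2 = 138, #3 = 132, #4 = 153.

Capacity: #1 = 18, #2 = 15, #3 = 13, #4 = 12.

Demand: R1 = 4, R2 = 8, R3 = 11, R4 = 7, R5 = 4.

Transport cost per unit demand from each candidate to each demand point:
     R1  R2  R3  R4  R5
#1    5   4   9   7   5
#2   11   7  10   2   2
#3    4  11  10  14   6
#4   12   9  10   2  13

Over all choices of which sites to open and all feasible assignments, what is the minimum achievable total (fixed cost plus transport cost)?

Open {#1, #2, #3}; cheapest assignment that respects the capacities:
  #1 (cap 18, load 12): R1, R2 — cost 4×5 + 8×4 = 52
  #2 (cap 15, load 11): R4, R5 — cost 7×2 + 4×2 = 22
  #3 (cap 13, load 11): R3 — cost 11×10 = 110
  Shipping 184, fixed 374 → total 558.
  Any other capacity-feasible assignment to {#1, #2, #3} ships for at least 184.
Compare {#1, #2, #4}: its best feasible assignment gives total 579.
Compare {#1, #3, #4}: its best feasible assignment gives total 585.
Every other set of open sites that can feasibly serve all demand totals ≥ 579 even under its best assignment. Minimum: 558.

558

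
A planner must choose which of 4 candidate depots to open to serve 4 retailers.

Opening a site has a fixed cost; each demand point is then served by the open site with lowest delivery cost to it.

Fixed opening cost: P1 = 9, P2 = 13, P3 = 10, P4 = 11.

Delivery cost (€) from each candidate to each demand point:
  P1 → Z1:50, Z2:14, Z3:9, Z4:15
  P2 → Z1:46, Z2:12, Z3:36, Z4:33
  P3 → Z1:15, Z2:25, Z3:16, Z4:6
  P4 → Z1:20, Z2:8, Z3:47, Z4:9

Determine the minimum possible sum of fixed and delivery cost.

Open {P1, P3}: assign each demand point to its cheapest open site.
  Z1→P3 15, Z2→P1 14, Z3→P1 9, Z4→P3 6
  delivery cost 44, fixed 19 → total 63.
Compare {P1, P4}: delivery cost 46 + fixed 20 = 66.
Compare {P3, P4}: delivery cost 45 + fixed 21 = 66.
Compare {P1, P3, P4}: delivery cost 38 + fixed 30 = 68.
All other subsets cost ≥ 66. Minimum total cost: 63.

63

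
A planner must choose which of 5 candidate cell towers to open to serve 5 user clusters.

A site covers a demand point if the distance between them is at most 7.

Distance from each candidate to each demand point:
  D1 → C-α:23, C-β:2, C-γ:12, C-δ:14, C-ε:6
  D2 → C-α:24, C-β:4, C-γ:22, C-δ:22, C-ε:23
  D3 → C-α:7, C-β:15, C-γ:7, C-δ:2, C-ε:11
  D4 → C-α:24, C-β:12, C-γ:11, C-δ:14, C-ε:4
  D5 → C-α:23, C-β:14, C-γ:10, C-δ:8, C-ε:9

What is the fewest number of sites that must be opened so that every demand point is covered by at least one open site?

2

Coverage sets (demand points within 7 of each site):
  D1: {C-β, C-ε}
  D2: {C-β}
  D3: {C-α, C-γ, C-δ}
  D4: {C-ε}
  D5: {}
No single site covers all 5 demand points.
But {D1, D3} covers everything, so the minimum is 2.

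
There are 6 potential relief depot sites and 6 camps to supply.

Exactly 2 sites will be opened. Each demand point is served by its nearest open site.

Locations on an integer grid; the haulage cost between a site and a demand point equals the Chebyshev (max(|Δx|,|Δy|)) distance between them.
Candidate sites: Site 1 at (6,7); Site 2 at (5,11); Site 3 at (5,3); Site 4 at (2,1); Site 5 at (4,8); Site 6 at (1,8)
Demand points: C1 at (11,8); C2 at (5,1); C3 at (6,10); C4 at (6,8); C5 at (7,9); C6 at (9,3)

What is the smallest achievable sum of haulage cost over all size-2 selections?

Open {Site 1, Site 3}.
  C1→Site 1 5, C2→Site 3 2, C3→Site 1 3, C4→Site 1 1, C5→Site 1 2, C6→Site 1 4  ⇒ total 17.
Compare {Site 1, Site 4}: total 18.
Compare {Site 2, Site 3}: total 18.
No size-2 selection does better; minimum is 17.

17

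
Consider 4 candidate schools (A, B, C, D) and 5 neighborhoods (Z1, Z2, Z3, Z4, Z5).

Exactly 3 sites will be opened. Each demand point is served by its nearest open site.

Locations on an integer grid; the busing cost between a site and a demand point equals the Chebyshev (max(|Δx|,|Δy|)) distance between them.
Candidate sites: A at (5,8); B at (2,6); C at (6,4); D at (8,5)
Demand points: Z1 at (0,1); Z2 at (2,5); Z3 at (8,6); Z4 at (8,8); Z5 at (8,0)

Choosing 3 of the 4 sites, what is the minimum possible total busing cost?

Open {B, C, D}.
  Z1→B 5, Z2→B 1, Z3→D 1, Z4→D 3, Z5→C 4  ⇒ total 14.
Compare {A, B, C}: total 15.
Compare {A, B, D}: total 15.
No size-3 selection does better; minimum is 14.

14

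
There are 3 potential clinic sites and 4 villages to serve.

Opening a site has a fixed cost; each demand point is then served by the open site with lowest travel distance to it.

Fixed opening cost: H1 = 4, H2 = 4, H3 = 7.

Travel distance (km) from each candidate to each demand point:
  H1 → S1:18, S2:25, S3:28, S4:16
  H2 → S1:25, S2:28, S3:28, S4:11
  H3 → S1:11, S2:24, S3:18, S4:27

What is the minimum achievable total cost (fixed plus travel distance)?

75

Open {H2, H3}: assign each demand point to its cheapest open site.
  S1→H3 11, S2→H3 24, S3→H3 18, S4→H2 11
  travel distance 64, fixed 11 → total 75.
Compare {H1, H2, H3}: travel distance 64 + fixed 15 = 79.
Compare {H1, H3}: travel distance 69 + fixed 11 = 80.
Compare {H3}: travel distance 80 + fixed 7 = 87.
All other subsets cost ≥ 79. Minimum total cost: 75.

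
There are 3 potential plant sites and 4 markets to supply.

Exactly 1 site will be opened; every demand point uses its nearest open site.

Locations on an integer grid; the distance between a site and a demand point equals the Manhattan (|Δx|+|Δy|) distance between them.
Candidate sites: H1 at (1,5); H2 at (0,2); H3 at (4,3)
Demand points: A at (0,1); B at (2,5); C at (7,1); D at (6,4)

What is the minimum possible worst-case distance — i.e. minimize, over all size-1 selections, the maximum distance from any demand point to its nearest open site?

6

Open {H3}.
  Farthest demand point is A at distance 6 (to H3); all others are ≤ 6.
With {H2} the worst case is 8.
With {H1} the worst case is 10.
No size-1 selection achieves below 6.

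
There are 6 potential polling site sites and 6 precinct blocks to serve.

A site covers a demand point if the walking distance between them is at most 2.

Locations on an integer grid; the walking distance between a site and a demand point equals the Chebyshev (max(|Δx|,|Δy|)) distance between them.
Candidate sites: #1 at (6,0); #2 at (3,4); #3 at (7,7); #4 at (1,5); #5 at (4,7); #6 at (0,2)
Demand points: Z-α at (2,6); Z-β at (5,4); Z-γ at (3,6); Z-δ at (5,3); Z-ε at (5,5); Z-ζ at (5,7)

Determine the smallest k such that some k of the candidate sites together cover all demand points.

2

Coverage sets (demand points within 2 of each site):
  #1: {}
  #2: {Z-α, Z-β, Z-γ, Z-δ, Z-ε}
  #3: {Z-ε, Z-ζ}
  #4: {Z-α, Z-γ}
  #5: {Z-α, Z-γ, Z-ε, Z-ζ}
  #6: {}
No single site covers all 6 demand points.
But {#2, #3} covers everything, so the minimum is 2.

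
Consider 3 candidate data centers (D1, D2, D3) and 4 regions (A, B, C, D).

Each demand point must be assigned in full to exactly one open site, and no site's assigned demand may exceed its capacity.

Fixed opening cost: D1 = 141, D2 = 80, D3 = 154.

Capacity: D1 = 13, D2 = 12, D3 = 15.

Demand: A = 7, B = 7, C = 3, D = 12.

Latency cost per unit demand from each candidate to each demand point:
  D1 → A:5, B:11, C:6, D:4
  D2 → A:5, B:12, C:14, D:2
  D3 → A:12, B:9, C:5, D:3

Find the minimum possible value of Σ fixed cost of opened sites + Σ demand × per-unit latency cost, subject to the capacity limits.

Open {D1, D2, D3}; cheapest assignment that respects the capacities:
  D1 (cap 13, load 7): A — cost 7×5 = 35
  D2 (cap 12, load 12): D — cost 12×2 = 24
  D3 (cap 15, load 10): B, C — cost 7×9 + 3×5 = 78
  Shipping 137, fixed 375 → total 512.
  Any other capacity-feasible assignment to {D1, D2, D3} ships for at least 137.
Total demand is 29 and no other set of sites has combined capacity ≥ 29, so {D1, D2, D3} is the only feasible choice of open sites. Minimum: 512.

512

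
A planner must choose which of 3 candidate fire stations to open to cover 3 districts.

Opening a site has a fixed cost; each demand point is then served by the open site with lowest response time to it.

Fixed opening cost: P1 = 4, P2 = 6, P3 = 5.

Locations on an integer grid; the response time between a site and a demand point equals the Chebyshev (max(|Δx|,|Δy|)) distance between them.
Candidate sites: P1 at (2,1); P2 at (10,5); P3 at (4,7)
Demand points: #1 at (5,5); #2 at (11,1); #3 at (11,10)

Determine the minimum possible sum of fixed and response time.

20

Open {P2}: assign each demand point to its cheapest open site.
  #1→P2 5, #2→P2 4, #3→P2 5
  response time 14, fixed 6 → total 20.
Compare {P3}: response time 16 + fixed 5 = 21.
Compare {P2, P3}: response time 11 + fixed 11 = 22.
Compare {P1, P2}: response time 13 + fixed 10 = 23.
All other subsets cost ≥ 21. Minimum total cost: 20.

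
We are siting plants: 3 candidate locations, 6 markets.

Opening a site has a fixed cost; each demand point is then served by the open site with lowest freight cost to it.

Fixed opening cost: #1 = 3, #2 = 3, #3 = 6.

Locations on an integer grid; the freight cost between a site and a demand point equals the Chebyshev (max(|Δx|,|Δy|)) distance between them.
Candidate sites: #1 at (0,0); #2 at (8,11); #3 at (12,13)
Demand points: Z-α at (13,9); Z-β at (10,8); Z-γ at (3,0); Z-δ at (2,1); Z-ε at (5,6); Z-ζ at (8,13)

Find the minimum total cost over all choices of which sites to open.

Open {#1, #2}: assign each demand point to its cheapest open site.
  Z-α→#2 5, Z-β→#2 3, Z-γ→#1 3, Z-δ→#1 2, Z-ε→#2 5, Z-ζ→#2 2
  freight cost 20, fixed 6 → total 26.
Compare {#1, #2, #3}: freight cost 19 + fixed 12 = 31.
Compare {#1, #3}: freight cost 24 + fixed 9 = 33.
Compare {#2}: freight cost 36 + fixed 3 = 39.
All other subsets cost ≥ 31. Minimum total cost: 26.

26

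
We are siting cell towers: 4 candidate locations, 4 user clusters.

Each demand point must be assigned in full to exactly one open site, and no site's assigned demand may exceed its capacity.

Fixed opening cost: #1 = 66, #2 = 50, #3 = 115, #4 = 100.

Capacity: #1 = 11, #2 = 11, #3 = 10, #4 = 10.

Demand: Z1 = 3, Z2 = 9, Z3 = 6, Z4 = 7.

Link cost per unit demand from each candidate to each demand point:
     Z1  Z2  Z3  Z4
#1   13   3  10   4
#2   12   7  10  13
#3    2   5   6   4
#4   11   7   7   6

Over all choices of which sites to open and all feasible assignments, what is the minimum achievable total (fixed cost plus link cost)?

Open {#1, #2, #3}; cheapest assignment that respects the capacities:
  #1 (cap 11, load 9): Z2 — cost 9×3 = 27
  #2 (cap 11, load 6): Z3 — cost 6×10 = 60
  #3 (cap 10, load 10): Z1, Z4 — cost 3×2 + 7×4 = 34
  Shipping 121, fixed 231 → total 352.
  Any other capacity-feasible assignment to {#1, #2, #3} ships for at least 121.
Compare {#1, #2, #4}: its best feasible assignment gives total 378.
Compare {#1, #3, #4}: its best feasible assignment gives total 384.
Every other set of open sites that can feasibly serve all demand totals ≥ 378 even under its best assignment. Minimum: 352.

352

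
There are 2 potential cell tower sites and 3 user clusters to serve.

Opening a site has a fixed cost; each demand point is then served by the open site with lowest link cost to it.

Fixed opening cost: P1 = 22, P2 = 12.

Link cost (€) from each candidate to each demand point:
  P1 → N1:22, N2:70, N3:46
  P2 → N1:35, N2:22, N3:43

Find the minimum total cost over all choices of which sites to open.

Open {P2}: assign each demand point to its cheapest open site.
  N1→P2 35, N2→P2 22, N3→P2 43
  link cost 100, fixed 12 → total 112.
Compare {P1, P2}: link cost 87 + fixed 34 = 121.
Compare {P1}: link cost 138 + fixed 22 = 160.

112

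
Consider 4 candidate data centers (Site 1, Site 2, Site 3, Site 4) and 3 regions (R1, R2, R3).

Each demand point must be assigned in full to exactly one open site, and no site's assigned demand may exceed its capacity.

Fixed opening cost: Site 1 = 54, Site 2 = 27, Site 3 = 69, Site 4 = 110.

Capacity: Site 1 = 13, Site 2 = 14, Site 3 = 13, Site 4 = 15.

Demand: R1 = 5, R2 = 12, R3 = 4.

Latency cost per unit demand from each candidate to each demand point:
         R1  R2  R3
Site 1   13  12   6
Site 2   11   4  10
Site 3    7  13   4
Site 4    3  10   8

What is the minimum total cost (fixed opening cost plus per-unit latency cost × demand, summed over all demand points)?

Open {Site 2, Site 3}; cheapest assignment that respects the capacities:
  Site 2 (cap 14, load 12): R2 — cost 12×4 = 48
  Site 3 (cap 13, load 9): R1, R3 — cost 5×7 + 4×4 = 51
  Shipping 99, fixed 96 → total 195.
  Any other capacity-feasible assignment to {Site 2, Site 3} ships for at least 99.
Compare {Site 1, Site 2}: its best feasible assignment gives total 218.
Compare {Site 2, Site 4}: its best feasible assignment gives total 232.
Every other set of open sites that can feasibly serve all demand totals ≥ 218 even under its best assignment. Minimum: 195.

195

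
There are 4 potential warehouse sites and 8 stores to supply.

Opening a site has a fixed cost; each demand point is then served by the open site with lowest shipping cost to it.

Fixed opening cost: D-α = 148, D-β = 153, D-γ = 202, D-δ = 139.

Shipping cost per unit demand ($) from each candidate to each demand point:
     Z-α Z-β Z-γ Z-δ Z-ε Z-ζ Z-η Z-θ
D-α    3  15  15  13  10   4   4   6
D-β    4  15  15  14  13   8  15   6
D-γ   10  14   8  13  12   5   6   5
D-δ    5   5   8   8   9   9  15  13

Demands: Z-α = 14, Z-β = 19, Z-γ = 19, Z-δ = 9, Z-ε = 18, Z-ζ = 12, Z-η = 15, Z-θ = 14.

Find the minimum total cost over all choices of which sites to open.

Open {D-α, D-δ}: assign each demand point to its cheapest open site.
  Z-α→D-α 14×3=42, Z-β→D-δ 19×5=95, Z-γ→D-δ 19×8=152, Z-δ→D-δ 9×8=72, Z-ε→D-δ 18×9=162, Z-ζ→D-α 12×4=48, Z-η→D-α 15×4=60, Z-θ→D-α 14×6=84
  shipping cost 715, fixed 287 → total 1002.
Compare {D-γ, D-δ}: shipping cost 771 + fixed 341 = 1112.
Compare {D-α, D-β, D-δ}: shipping cost 715 + fixed 440 = 1155.
Compare {D-α, D-γ, D-δ}: shipping cost 701 + fixed 489 = 1190.
All other subsets cost ≥ 1112. Minimum total cost: 1002.

1002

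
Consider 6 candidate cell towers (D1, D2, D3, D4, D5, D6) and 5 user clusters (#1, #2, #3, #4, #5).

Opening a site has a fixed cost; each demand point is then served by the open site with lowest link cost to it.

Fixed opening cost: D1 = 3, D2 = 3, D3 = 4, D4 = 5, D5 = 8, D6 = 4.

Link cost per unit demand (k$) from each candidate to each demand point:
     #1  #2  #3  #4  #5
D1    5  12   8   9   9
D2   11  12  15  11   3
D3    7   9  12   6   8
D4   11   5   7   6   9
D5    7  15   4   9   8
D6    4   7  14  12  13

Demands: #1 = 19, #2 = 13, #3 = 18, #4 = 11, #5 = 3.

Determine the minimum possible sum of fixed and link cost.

308

Open {D2, D4, D5, D6}: assign each demand point to its cheapest open site.
  #1→D6 19×4=76, #2→D4 13×5=65, #3→D5 18×4=72, #4→D4 11×6=66, #5→D2 3×3=9
  link cost 288, fixed 20 → total 308.
Compare {D1, D2, D4, D5, D6}: link cost 288 + fixed 23 = 311.
Compare {D2, D3, D4, D5, D6}: link cost 288 + fixed 24 = 312.
Compare {D1, D2, D3, D4, D5, D6}: link cost 288 + fixed 27 = 315.
All other subsets cost ≥ 311. Minimum total cost: 308.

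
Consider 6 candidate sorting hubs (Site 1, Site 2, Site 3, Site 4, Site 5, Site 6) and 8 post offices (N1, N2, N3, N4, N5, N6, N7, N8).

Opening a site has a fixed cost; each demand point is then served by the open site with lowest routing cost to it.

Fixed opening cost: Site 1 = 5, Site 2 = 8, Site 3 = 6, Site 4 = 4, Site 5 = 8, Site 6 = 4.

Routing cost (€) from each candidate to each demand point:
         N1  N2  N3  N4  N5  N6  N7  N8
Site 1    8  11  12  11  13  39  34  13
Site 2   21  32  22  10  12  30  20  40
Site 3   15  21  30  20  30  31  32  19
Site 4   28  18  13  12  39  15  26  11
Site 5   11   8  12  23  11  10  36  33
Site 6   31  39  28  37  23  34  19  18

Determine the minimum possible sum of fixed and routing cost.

109

Open {Site 1, Site 5, Site 6}: assign each demand point to its cheapest open site.
  N1→Site 1 8, N2→Site 5 8, N3→Site 1 12, N4→Site 1 11, N5→Site 5 11, N6→Site 5 10, N7→Site 6 19, N8→Site 1 13
  routing cost 92, fixed 17 → total 109.
Compare {Site 4, Site 5, Site 6}: routing cost 94 + fixed 16 = 110.
Compare {Site 1, Site 4, Site 5, Site 6}: routing cost 90 + fixed 21 = 111.
Compare {Site 4, Site 5}: routing cost 101 + fixed 12 = 113.
All other subsets cost ≥ 110. Minimum total cost: 109.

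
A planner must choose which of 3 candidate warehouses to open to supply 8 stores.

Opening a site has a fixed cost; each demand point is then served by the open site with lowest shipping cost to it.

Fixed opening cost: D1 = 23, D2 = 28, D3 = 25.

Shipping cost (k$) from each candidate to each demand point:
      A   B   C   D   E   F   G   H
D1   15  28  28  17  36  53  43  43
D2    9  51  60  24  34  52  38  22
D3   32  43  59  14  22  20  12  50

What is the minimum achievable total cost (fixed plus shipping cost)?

Open {D1, D3}: assign each demand point to its cheapest open site.
  A→D1 15, B→D1 28, C→D1 28, D→D3 14, E→D3 22, F→D3 20, G→D3 12, H→D1 43
  shipping cost 182, fixed 48 → total 230.
Compare {D1, D2, D3}: shipping cost 155 + fixed 76 = 231.
Compare {D2, D3}: shipping cost 201 + fixed 53 = 254.
Compare {D3}: shipping cost 252 + fixed 25 = 277.
All other subsets cost ≥ 231. Minimum total cost: 230.

230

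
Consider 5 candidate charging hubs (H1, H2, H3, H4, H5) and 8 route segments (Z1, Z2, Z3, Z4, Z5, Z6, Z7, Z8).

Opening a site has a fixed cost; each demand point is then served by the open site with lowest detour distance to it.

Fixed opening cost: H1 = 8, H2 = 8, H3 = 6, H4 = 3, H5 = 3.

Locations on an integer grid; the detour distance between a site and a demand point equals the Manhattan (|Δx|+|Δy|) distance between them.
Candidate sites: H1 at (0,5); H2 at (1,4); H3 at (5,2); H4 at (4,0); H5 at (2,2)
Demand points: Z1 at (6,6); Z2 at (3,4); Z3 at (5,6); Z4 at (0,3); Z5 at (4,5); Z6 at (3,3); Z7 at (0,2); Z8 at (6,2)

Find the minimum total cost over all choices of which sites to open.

33

Open {H3, H5}: assign each demand point to its cheapest open site.
  Z1→H3 5, Z2→H5 3, Z3→H3 4, Z4→H5 3, Z5→H3 4, Z6→H5 2, Z7→H5 2, Z8→H3 1
  detour distance 24, fixed 9 → total 33.
Compare {H3, H4, H5}: detour distance 24 + fixed 12 = 36.
Compare {H5}: detour distance 34 + fixed 3 = 37.
Compare {H3}: detour distance 32 + fixed 6 = 38.
All other subsets cost ≥ 36. Minimum total cost: 33.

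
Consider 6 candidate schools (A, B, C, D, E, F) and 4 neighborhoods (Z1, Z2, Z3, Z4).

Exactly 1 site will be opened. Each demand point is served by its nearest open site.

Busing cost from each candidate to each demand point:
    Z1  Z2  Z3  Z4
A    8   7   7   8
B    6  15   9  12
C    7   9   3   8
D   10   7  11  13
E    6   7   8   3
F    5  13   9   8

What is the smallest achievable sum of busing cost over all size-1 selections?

Open {E}.
  Z1→E 6, Z2→E 7, Z3→E 8, Z4→E 3  ⇒ total 24.
Compare {C}: total 27.
Compare {A}: total 30.
No size-1 selection does better; minimum is 24.

24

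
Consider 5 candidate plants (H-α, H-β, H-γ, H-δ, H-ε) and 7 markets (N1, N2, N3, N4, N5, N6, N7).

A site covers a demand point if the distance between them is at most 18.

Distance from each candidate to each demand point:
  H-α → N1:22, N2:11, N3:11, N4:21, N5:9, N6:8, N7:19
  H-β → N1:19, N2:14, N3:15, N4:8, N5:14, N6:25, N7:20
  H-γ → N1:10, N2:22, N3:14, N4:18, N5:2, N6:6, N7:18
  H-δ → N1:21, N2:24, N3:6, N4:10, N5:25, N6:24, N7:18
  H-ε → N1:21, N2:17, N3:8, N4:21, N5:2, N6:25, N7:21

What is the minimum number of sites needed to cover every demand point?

2

Coverage sets (demand points within 18 of each site):
  H-α: {N2, N3, N5, N6}
  H-β: {N2, N3, N4, N5}
  H-γ: {N1, N3, N4, N5, N6, N7}
  H-δ: {N3, N4, N7}
  H-ε: {N2, N3, N5}
No single site covers all 7 demand points.
But {H-α, H-γ} covers everything, so the minimum is 2.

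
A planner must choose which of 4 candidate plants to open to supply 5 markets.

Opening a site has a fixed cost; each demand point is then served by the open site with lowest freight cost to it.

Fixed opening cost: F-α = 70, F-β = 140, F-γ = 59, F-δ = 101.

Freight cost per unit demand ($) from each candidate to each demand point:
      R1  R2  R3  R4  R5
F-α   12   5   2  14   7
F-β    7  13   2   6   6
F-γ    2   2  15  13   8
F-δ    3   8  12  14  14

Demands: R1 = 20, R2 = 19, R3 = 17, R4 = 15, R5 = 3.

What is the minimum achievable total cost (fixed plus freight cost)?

Open {F-β, F-γ}: assign each demand point to its cheapest open site.
  R1→F-γ 20×2=40, R2→F-γ 19×2=38, R3→F-β 17×2=34, R4→F-β 15×6=90, R5→F-β 3×6=18
  freight cost 220, fixed 199 → total 419.
Compare {F-α, F-γ}: freight cost 328 + fixed 129 = 457.
Compare {F-α, F-β, F-γ}: freight cost 220 + fixed 269 = 489.
Compare {F-β, F-γ, F-δ}: freight cost 220 + fixed 300 = 520.
All other subsets cost ≥ 457. Minimum total cost: 419.

419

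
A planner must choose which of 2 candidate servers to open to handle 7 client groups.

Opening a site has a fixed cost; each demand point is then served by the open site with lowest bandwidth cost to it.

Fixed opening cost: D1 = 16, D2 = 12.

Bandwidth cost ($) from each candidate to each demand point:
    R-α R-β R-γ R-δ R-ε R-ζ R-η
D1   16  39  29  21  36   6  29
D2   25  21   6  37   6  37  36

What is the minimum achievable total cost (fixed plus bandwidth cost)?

133

Open {D1, D2}: assign each demand point to its cheapest open site.
  R-α→D1 16, R-β→D2 21, R-γ→D2 6, R-δ→D1 21, R-ε→D2 6, R-ζ→D1 6, R-η→D1 29
  bandwidth cost 105, fixed 28 → total 133.
Compare {D2}: bandwidth cost 168 + fixed 12 = 180.
Compare {D1}: bandwidth cost 176 + fixed 16 = 192.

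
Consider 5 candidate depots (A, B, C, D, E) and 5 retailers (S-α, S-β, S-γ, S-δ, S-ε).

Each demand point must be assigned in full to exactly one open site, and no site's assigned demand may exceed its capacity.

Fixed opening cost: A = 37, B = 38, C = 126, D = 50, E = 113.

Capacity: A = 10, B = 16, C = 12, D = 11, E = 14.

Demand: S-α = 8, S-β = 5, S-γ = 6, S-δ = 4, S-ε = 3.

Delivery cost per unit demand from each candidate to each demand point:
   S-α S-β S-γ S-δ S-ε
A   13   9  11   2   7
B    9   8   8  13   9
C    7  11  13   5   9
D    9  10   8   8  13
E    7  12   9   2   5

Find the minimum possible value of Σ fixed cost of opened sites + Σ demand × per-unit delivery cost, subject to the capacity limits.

288

Open {A, B}; cheapest assignment that respects the capacities:
  A (cap 10, load 10): S-γ, S-δ — cost 6×11 + 4×2 = 74
  B (cap 16, load 16): S-α, S-β, S-ε — cost 8×9 + 5×8 + 3×9 = 139
  Shipping 213, fixed 75 → total 288.
  Any other capacity-feasible assignment to {A, B} ships for at least 213.
Compare {B, D}: its best feasible assignment gives total 307.
Compare {A, B, D}: its best feasible assignment gives total 314.
Every other set of open sites that can feasibly serve all demand totals ≥ 307 even under its best assignment. Minimum: 288.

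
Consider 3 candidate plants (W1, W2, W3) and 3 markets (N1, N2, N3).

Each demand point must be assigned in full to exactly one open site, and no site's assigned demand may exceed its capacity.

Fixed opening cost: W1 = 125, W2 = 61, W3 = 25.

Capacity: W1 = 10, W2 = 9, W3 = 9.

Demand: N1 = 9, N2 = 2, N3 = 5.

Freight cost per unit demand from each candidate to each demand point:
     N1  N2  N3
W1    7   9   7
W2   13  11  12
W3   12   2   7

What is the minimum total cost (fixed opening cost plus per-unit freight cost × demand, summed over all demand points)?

Open {W2, W3}; cheapest assignment that respects the capacities:
  W2 (cap 9, load 9): N1 — cost 9×13 = 117
  W3 (cap 9, load 7): N2, N3 — cost 2×2 + 5×7 = 39
  Shipping 156, fixed 86 → total 242.
  Any other capacity-feasible assignment to {W2, W3} ships for at least 156.
Compare {W1, W3}: its best feasible assignment gives total 252.
Compare {W1, W2, W3}: its best feasible assignment gives total 313.
Every other set of open sites that can feasibly serve all demand totals ≥ 252 even under its best assignment. Minimum: 242.

242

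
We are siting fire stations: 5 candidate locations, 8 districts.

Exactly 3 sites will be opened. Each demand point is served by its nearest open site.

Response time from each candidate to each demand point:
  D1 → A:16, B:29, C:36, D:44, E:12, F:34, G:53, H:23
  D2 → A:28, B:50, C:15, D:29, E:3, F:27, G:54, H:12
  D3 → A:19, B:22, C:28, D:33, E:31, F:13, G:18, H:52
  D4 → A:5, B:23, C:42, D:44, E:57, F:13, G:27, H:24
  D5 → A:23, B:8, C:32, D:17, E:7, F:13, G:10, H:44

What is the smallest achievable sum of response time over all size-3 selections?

83

Open {D2, D4, D5}.
  A→D4 5, B→D5 8, C→D2 15, D→D5 17, E→D2 3, F→D4 13, G→D5 10, H→D2 12  ⇒ total 83.
Compare {D1, D2, D5}: total 94.
Compare {D2, D3, D5}: total 97.
No size-3 selection does better; minimum is 83.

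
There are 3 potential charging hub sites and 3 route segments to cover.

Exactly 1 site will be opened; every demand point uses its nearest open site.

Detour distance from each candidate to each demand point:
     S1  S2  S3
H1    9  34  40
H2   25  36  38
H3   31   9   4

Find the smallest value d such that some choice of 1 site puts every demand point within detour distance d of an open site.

Open {H3}.
  Farthest demand point is S1 at detour distance 31 (to H3); all others are ≤ 31.
With {H2} the worst case is 38.
With {H1} the worst case is 40.
No size-1 selection achieves below 31.

31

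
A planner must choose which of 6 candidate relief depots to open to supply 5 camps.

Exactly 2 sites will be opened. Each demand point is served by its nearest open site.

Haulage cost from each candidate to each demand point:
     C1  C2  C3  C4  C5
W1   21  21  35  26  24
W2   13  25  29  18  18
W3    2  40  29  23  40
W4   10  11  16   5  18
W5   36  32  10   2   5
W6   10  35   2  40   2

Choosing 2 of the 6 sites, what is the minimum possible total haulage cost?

30

Open {W4, W6}.
  C1→W4 10, C2→W4 11, C3→W6 2, C4→W4 5, C5→W6 2  ⇒ total 30.
Compare {W4, W5}: total 38.
Compare {W5, W6}: total 48.
No size-2 selection does better; minimum is 30.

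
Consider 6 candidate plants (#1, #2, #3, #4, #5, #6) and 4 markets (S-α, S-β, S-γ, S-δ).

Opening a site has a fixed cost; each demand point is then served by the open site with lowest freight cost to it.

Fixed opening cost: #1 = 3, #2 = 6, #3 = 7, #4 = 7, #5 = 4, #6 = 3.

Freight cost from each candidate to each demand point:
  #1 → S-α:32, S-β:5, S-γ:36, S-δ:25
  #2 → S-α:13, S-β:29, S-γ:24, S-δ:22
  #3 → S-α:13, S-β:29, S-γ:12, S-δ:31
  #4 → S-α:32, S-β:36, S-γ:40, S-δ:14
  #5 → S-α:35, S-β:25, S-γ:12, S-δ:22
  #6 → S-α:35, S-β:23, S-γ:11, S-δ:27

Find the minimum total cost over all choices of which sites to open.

Open {#1, #3, #4}: assign each demand point to its cheapest open site.
  S-α→#3 13, S-β→#1 5, S-γ→#3 12, S-δ→#4 14
  freight cost 44, fixed 17 → total 61.
Compare {#1, #2, #4, #6}: freight cost 43 + fixed 19 = 62.
Compare {#1, #2, #6}: freight cost 51 + fixed 12 = 63.
Compare {#1, #3, #4, #6}: freight cost 43 + fixed 20 = 63.
All other subsets cost ≥ 62. Minimum total cost: 61.

61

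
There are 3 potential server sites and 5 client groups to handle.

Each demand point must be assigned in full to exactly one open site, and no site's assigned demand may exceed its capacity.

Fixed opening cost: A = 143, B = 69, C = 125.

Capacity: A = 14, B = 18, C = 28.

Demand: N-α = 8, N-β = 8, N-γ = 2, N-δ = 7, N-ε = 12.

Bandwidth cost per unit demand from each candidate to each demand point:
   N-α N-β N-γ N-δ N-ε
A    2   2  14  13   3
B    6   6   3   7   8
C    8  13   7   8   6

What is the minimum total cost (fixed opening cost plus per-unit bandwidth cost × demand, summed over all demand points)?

Open {B, C}; cheapest assignment that respects the capacities:
  B (cap 18, load 18): N-α, N-β, N-γ — cost 8×6 + 8×6 + 2×3 = 102
  C (cap 28, load 19): N-δ, N-ε — cost 7×8 + 12×6 = 128
  Shipping 230, fixed 194 → total 424.
  Any other capacity-feasible assignment to {B, C} ships for at least 230.
Compare {A, C}: its best feasible assignment gives total 504.
Compare {A, B, C}: its best feasible assignment gives total 528.
Every other set of open sites that can feasibly serve all demand totals ≥ 504 even under its best assignment. Minimum: 424.

424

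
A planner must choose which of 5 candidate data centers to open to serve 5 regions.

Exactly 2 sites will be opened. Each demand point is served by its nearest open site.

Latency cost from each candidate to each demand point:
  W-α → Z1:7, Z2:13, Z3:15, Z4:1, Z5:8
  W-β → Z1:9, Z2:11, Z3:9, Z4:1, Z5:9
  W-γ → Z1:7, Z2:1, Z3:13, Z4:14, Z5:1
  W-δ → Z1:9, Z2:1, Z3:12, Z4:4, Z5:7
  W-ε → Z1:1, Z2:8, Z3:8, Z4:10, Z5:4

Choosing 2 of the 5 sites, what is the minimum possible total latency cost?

Open {W-δ, W-ε}.
  Z1→W-ε 1, Z2→W-δ 1, Z3→W-ε 8, Z4→W-δ 4, Z5→W-ε 4  ⇒ total 18.
Compare {W-β, W-γ}: total 19.
Compare {W-γ, W-ε}: total 21.
No size-2 selection does better; minimum is 18.

18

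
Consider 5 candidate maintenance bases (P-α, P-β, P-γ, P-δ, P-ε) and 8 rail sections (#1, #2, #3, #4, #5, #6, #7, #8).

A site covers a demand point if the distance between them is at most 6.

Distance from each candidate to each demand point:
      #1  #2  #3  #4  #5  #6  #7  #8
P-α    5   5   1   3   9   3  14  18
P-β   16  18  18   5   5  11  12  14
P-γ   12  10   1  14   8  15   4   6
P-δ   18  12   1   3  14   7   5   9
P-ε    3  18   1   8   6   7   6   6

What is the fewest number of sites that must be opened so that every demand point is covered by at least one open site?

Coverage sets (demand points within 6 of each site):
  P-α: {#1, #2, #3, #4, #6}
  P-β: {#4, #5}
  P-γ: {#3, #7, #8}
  P-δ: {#3, #4, #7}
  P-ε: {#1, #3, #5, #7, #8}
No single site covers all 8 demand points.
But {P-α, P-ε} covers everything, so the minimum is 2.

2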